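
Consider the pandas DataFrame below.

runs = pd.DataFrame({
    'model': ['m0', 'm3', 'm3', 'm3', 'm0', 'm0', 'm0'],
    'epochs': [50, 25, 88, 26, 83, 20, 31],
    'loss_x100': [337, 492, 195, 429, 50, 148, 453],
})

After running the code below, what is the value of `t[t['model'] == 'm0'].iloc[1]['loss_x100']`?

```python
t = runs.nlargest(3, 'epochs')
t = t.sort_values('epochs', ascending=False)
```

take 3 rows with largest epochs:
  model  epochs  loss_x100
2    m3      88        195
4    m0      83         50
0    m0      50        337
sort by epochs descending:
  model  epochs  loss_x100
2    m3      88        195
4    m0      83         50
0    m0      50        337
filter rows where model == 'm0':
  model  epochs  loss_x100
4    m0      83         50
0    m0      50        337
The value at position 1, column 'loss_x100' is 337.

337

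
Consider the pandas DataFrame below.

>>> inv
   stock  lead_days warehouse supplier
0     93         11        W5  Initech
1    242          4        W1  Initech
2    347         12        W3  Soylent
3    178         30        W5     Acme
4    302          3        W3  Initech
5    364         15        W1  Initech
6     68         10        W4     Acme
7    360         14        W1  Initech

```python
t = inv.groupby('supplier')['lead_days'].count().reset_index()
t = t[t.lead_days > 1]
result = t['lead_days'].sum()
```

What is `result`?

7

group by supplier, count of lead_days:
supplier
Acme       2
Initech    5
Soylent    1
Name: lead_days, dtype: int64
reset_index():
  supplier  lead_days
0     Acme          2
1  Initech          5
2  Soylent          1
filter rows where lead_days > 1:
  supplier  lead_days
0     Acme          2
1  Initech          5
Hence 7.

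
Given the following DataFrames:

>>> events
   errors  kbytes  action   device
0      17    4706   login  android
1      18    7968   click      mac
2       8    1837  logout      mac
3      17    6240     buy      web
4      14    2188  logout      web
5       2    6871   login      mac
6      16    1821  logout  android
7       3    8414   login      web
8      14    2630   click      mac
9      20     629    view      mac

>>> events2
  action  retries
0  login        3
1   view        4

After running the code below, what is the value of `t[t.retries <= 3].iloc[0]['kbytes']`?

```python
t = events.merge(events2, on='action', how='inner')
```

4706

merge on 'action' (how='inner') → 4 rows:
   errors  kbytes action   device  retries
0      17    4706  login  android        3
1       2    6871  login      mac        3
2       3    8414  login      web        3
3      20     629   view      mac        4
filter rows where retries <= 3:
   errors  kbytes action   device  retries
0      17    4706  login  android        3
1       2    6871  login      mac        3
2       3    8414  login      web        3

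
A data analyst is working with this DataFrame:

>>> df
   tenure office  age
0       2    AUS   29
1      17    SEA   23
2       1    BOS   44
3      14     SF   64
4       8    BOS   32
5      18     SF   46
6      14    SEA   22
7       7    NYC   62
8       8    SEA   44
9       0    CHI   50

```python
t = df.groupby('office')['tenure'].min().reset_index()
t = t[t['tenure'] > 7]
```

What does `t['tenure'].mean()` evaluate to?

group by office, min of tenure:
office
AUS     2
BOS     1
CHI     0
NYC     7
SEA     8
SF     14
Name: tenure, dtype: int64
reset_index():
  office  tenure
0    AUS       2
1    BOS       1
2    CHI       0
3    NYC       7
4    SEA       8
5     SF      14
filter rows where tenure > 7:
  office  tenure
4    SEA       8
5     SF      14
Then the mean of column 'tenure': 11.0

11.0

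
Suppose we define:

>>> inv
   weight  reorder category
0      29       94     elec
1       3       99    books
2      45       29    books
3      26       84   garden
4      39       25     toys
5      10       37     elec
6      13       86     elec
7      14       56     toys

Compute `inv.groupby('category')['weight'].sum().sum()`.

179

group by category, sum of weight:
category
books     48
elec      52
garden    26
toys      53
Name: weight, dtype: int64
Then the sum of the resulting series: 179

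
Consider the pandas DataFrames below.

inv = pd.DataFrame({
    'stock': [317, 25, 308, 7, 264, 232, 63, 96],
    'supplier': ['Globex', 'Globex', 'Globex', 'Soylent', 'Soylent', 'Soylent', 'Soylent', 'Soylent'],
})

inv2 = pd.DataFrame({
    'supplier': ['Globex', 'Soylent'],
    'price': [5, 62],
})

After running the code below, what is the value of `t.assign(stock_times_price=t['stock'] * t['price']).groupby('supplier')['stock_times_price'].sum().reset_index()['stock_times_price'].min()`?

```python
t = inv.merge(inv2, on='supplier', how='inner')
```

merge on 'supplier' (how='inner') → 8 rows:
   stock supplier  price
0    317   Globex      5
1     25   Globex      5
2    308   Globex      5
3      7  Soylent     62
4    264  Soylent     62
5    232  Soylent     62
6     63  Soylent     62
7     96  Soylent     62
add column stock_times_price = t['stock'] * t['price']:
   stock supplier  price  stock_times_price
0    317   Globex      5               1585
1     25   Globex      5                125
2    308   Globex      5               1540
3      7  Soylent     62                434
4    264  Soylent     62              16368
5    232  Soylent     62              14384
6     63  Soylent     62               3906
7     96  Soylent     62               5952
group by supplier, sum of stock_times_price:
supplier
Globex      3250
Soylent    41044
Name: stock_times_price, dtype: int64
reset_index():
  supplier  stock_times_price
0   Globex               3250
1  Soylent              41044

3250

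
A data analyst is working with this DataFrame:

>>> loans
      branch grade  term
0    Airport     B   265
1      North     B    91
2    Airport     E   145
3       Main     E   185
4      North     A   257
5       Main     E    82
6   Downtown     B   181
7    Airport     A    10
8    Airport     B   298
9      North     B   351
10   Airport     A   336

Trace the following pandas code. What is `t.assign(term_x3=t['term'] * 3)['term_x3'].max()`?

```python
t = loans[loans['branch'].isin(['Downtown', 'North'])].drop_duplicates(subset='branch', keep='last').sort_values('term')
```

filter rows where branch in ['Downtown', 'North']:
     branch grade  term
1     North     B    91
4     North     A   257
6  Downtown     B   181
9     North     B   351
drop duplicate branch (keep=last):
     branch grade  term
6  Downtown     B   181
9     North     B   351
sort by term:
     branch grade  term
6  Downtown     B   181
9     North     B   351
add column term_x3 = t['term'] * 3:
     branch grade  term  term_x3
6  Downtown     B   181      543
9     North     B   351     1053
Taking the max of column 'term_x3' gives 1053.

1053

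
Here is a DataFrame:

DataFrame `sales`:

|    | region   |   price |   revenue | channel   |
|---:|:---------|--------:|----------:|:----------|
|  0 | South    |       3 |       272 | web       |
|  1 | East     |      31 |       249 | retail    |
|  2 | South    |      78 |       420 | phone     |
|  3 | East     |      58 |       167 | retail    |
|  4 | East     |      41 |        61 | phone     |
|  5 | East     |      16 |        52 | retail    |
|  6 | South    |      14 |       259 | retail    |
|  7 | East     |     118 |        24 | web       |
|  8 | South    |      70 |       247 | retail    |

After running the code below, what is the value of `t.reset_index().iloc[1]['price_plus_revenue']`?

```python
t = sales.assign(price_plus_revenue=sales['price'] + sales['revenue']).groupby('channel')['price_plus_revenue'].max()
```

317

add column price_plus_revenue = sales['price'] + sales['revenue']:
  region  price  revenue channel  price_plus_revenue
0  South      3      272     web                 275
1   East     31      249  retail                 280
2  South     78      420   phone                 498
3   East     58      167  retail                 225
4   East     41       61   phone                 102
5   East     16       52  retail                  68
6  South     14      259  retail                 273
7   East    118       24     web                 142
8  South     70      247  retail                 317
group by channel, max of price_plus_revenue:
channel
phone     498
retail    317
web       275
Name: price_plus_revenue, dtype: int64
reset_index():
  channel  price_plus_revenue
0   phone                 498
1  retail                 317
2     web                 275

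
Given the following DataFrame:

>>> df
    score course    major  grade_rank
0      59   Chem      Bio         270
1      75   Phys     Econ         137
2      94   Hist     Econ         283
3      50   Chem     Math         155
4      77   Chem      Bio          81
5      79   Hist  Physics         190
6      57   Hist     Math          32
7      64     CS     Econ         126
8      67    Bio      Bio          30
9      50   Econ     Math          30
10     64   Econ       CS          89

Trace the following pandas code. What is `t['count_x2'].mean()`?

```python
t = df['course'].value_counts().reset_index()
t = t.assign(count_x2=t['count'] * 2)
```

3.66666666667

value_counts of course:
course
Chem    3
Hist    3
Econ    2
Phys    1
CS      1
Bio     1
Name: count, dtype: int64
reset_index():
  course  count
0   Chem      3
1   Hist      3
2   Econ      2
3   Phys      1
4     CS      1
5    Bio      1
add column count_x2 = t['count'] * 2:
  course  count  count_x2
0   Chem      3         6
1   Hist      3         6
2   Econ      2         4
3   Phys      1         2
4     CS      1         2
5    Bio      1         2
So mean() = 3.66666666667.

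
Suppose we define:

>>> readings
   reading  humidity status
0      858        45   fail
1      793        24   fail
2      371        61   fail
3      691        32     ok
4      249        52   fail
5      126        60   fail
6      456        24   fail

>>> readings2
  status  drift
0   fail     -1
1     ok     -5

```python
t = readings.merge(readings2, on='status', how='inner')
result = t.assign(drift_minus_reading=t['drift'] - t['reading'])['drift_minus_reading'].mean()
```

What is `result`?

merge on 'status' (how='inner') → 7 rows:
   reading  humidity status  drift
0      858        45   fail     -1
1      793        24   fail     -1
2      371        61   fail     -1
3      691        32     ok     -5
4      249        52   fail     -1
5      126        60   fail     -1
6      456        24   fail     -1
add column drift_minus_reading = t['drift'] - t['reading']:
   reading  humidity status  drift  drift_minus_reading
0      858        45   fail     -1                 -859
1      793        24   fail     -1                 -794
2      371        61   fail     -1                 -372
3      691        32     ok     -5                 -696
4      249        52   fail     -1                 -250
5      126        60   fail     -1                 -127
6      456        24   fail     -1                 -457

-507.857142857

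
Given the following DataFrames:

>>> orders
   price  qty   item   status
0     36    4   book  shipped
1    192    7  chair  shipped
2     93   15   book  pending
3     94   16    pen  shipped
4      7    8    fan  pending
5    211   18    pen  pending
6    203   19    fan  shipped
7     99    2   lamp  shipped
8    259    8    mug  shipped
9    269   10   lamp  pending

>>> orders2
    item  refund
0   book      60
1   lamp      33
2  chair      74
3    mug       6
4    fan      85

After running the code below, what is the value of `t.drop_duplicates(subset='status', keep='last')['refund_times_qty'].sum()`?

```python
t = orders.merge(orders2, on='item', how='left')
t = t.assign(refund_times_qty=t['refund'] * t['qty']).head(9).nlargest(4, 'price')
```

518.0

merge on 'item' (how='left') → 10 rows:
   price  qty   item   status  refund
0     36    4   book  shipped    60.0
1    192    7  chair  shipped    74.0
2     93   15   book  pending    60.0
3     94   16    pen  shipped     NaN
4      7    8    fan  pending    85.0
5    211   18    pen  pending     NaN
6    203   19    fan  shipped    85.0
7     99    2   lamp  shipped    33.0
8    259    8    mug  shipped     6.0
9    269   10   lamp  pending    33.0
add column refund_times_qty = t['refund'] * t['qty']:
   price  qty   item   status  refund  refund_times_qty
0     36    4   book  shipped    60.0             240.0
1    192    7  chair  shipped    74.0             518.0
2     93   15   book  pending    60.0             900.0
3     94   16    pen  shipped     NaN               NaN
4      7    8    fan  pending    85.0             680.0
5    211   18    pen  pending     NaN               NaN
6    203   19    fan  shipped    85.0            1615.0
7     99    2   lamp  shipped    33.0              66.0
8    259    8    mug  shipped     6.0              48.0
9    269   10   lamp  pending    33.0             330.0
take first 9 rows:
   price  qty   item   status  refund  refund_times_qty
0     36    4   book  shipped    60.0             240.0
1    192    7  chair  shipped    74.0             518.0
2     93   15   book  pending    60.0             900.0
3     94   16    pen  shipped     NaN               NaN
4      7    8    fan  pending    85.0             680.0
5    211   18    pen  pending     NaN               NaN
6    203   19    fan  shipped    85.0            1615.0
7     99    2   lamp  shipped    33.0              66.0
8    259    8    mug  shipped     6.0              48.0
take 4 rows with largest price:
   price  qty   item   status  refund  refund_times_qty
8    259    8    mug  shipped     6.0              48.0
5    211   18    pen  pending     NaN               NaN
6    203   19    fan  shipped    85.0            1615.0
1    192    7  chair  shipped    74.0             518.0
drop duplicate status (keep=last):
   price  qty   item   status  refund  refund_times_qty
5    211   18    pen  pending     NaN               NaN
1    192    7  chair  shipped    74.0             518.0
Hence 518.0.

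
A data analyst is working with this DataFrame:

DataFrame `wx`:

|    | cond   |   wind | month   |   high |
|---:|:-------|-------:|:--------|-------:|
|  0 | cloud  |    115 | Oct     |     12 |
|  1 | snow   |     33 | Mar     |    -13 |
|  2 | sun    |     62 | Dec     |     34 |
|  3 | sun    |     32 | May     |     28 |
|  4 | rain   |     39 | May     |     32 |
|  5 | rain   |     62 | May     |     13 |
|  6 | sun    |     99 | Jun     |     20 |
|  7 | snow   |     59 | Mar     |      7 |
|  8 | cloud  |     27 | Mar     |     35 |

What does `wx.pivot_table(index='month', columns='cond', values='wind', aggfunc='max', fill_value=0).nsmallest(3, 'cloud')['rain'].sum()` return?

62

pivot: rows=month, cols=cond, max(wind):
cond   cloud  rain  snow  sun
month                        
Dec        0     0     0   62
Jun        0     0     0   99
Mar       27     0    59    0
May        0    62     0   32
Oct      115     0     0    0
take 3 rows with smallest cloud:
cond   cloud  rain  snow  sun
month                        
Dec        0     0     0   62
Jun        0     0     0   99
May        0    62     0   32
Finally, sum of column 'rain' = 62.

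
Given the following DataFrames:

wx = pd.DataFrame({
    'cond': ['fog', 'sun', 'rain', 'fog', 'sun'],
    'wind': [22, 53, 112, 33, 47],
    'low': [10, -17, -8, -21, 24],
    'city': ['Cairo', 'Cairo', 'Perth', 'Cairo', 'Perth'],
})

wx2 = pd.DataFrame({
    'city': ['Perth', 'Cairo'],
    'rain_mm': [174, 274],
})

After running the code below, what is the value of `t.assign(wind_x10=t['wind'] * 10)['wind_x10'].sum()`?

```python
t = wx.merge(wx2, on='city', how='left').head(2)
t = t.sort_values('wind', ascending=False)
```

merge on 'city' (how='left') → 5 rows:
   cond  wind  low   city  rain_mm
0   fog    22   10  Cairo      274
1   sun    53  -17  Cairo      274
2  rain   112   -8  Perth      174
3   fog    33  -21  Cairo      274
4   sun    47   24  Perth      174
take first 2 rows:
  cond  wind  low   city  rain_mm
0  fog    22   10  Cairo      274
1  sun    53  -17  Cairo      274
sort by wind descending:
  cond  wind  low   city  rain_mm
1  sun    53  -17  Cairo      274
0  fog    22   10  Cairo      274
add column wind_x10 = t['wind'] * 10:
  cond  wind  low   city  rain_mm  wind_x10
1  sun    53  -17  Cairo      274       530
0  fog    22   10  Cairo      274       220
Reading off the sum of column 'wind_x10', we get 750.

750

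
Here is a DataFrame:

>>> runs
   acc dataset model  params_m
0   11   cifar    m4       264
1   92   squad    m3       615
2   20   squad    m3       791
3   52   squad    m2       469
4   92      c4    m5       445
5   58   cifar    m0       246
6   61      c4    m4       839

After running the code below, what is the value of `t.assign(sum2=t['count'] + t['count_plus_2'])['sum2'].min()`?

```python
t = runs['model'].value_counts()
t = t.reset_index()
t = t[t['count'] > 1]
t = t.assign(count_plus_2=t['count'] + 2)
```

6

value_counts of model:
model
m4    2
m3    2
m2    1
m5    1
m0    1
Name: count, dtype: int64
reset_index():
  model  count
0    m4      2
1    m3      2
2    m2      1
3    m5      1
4    m0      1
filter rows where count > 1:
  model  count
0    m4      2
1    m3      2
add column count_plus_2 = t['count'] + 2:
  model  count  count_plus_2
0    m4      2             4
1    m3      2             4
add column sum2 = t['count'] + t['count_plus_2']:
  model  count  count_plus_2  sum2
0    m4      2             4     6
1    m3      2             4     6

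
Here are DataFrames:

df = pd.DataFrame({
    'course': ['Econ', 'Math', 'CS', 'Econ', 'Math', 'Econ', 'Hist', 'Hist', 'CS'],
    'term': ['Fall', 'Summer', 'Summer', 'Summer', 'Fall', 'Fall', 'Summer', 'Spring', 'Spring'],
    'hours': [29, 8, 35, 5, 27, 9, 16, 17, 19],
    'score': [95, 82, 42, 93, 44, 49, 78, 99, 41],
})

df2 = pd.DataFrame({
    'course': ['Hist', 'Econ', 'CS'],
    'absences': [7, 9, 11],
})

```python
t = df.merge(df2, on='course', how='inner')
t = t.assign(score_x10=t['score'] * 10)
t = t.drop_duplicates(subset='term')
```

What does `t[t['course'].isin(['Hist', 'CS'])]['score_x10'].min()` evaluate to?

420

merge on 'course' (how='inner') → 7 rows:
  course    term  hours  score  absences
0   Econ    Fall     29     95         9
1     CS  Summer     35     42        11
2   Econ  Summer      5     93         9
3   Econ    Fall      9     49         9
4   Hist  Summer     16     78         7
5   Hist  Spring     17     99         7
6     CS  Spring     19     41        11
add column score_x10 = t['score'] * 10:
  course    term  hours  score  absences  score_x10
0   Econ    Fall     29     95         9        950
1     CS  Summer     35     42        11        420
2   Econ  Summer      5     93         9        930
3   Econ    Fall      9     49         9        490
4   Hist  Summer     16     78         7        780
5   Hist  Spring     17     99         7        990
6     CS  Spring     19     41        11        410
drop duplicate term (keep=first):
  course    term  hours  score  absences  score_x10
0   Econ    Fall     29     95         9        950
1     CS  Summer     35     42        11        420
5   Hist  Spring     17     99         7        990
filter rows where course in ['Hist', 'CS']:
  course    term  hours  score  absences  score_x10
1     CS  Summer     35     42        11        420
5   Hist  Spring     17     99         7        990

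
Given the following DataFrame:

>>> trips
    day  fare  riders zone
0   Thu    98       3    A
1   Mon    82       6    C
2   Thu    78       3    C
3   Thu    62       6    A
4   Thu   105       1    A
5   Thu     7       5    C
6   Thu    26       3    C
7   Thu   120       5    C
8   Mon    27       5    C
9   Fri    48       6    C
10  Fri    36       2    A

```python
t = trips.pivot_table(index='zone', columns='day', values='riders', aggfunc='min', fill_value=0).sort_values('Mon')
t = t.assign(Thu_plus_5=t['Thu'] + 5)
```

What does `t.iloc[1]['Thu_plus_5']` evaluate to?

pivot: rows=zone, cols=day, min(riders):
day   Fri  Mon  Thu
zone               
A       2    0    1
C       6    5    3
sort by Mon:
day   Fri  Mon  Thu
zone               
A       2    0    1
C       6    5    3
add column Thu_plus_5 = t['Thu'] + 5:
day   Fri  Mon  Thu  Thu_plus_5
zone                           
A       2    0    1           6
C       6    5    3           8
So iloc[1]['Thu_plus_5'] = 8.

8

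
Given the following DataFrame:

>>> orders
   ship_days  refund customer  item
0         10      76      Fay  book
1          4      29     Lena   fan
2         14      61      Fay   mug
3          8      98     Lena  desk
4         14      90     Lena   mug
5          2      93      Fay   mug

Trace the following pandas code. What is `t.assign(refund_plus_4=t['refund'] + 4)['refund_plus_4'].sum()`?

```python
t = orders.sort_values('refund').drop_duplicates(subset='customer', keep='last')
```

sort by refund:
   ship_days  refund customer  item
1          4      29     Lena   fan
2         14      61      Fay   mug
0         10      76      Fay  book
4         14      90     Lena   mug
5          2      93      Fay   mug
3          8      98     Lena  desk
drop duplicate customer (keep=last):
   ship_days  refund customer  item
5          2      93      Fay   mug
3          8      98     Lena  desk
add column refund_plus_4 = t['refund'] + 4:
   ship_days  refund customer  item  refund_plus_4
5          2      93      Fay   mug             97
3          8      98     Lena  desk            102

199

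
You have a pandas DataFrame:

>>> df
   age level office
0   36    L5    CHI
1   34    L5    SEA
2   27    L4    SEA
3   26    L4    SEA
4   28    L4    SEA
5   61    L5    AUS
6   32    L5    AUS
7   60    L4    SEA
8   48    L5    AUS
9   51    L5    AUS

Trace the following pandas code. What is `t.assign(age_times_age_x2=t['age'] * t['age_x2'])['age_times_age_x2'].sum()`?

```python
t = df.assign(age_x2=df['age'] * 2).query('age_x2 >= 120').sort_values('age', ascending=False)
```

add column age_x2 = df['age'] * 2:
   age level office  age_x2
0   36    L5    CHI      72
1   34    L5    SEA      68
2   27    L4    SEA      54
3   26    L4    SEA      52
4   28    L4    SEA      56
5   61    L5    AUS     122
6   32    L5    AUS      64
7   60    L4    SEA     120
8   48    L5    AUS      96
9   51    L5    AUS     102
filter rows where age_x2 >= 120:
   age level office  age_x2
5   61    L5    AUS     122
7   60    L4    SEA     120
sort by age descending:
   age level office  age_x2
5   61    L5    AUS     122
7   60    L4    SEA     120
add column age_times_age_x2 = t['age'] * t['age_x2']:
   age level office  age_x2  age_times_age_x2
5   61    L5    AUS     122              7442
7   60    L4    SEA     120              7200

14642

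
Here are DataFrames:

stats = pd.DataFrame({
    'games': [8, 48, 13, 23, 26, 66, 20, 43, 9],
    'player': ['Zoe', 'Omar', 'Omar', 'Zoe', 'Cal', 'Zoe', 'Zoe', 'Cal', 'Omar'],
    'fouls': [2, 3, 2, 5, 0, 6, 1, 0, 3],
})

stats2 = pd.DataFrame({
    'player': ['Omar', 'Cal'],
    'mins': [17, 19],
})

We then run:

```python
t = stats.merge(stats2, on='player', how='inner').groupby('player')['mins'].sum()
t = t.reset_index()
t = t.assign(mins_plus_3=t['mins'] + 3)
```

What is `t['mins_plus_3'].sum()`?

95

merge on 'player' (how='inner') → 5 rows:
   games player  fouls  mins
0     48   Omar      3    17
1     13   Omar      2    17
2     26    Cal      0    19
3     43    Cal      0    19
4      9   Omar      3    17
group by player, sum of mins:
player
Cal     38
Omar    51
Name: mins, dtype: int64
reset_index():
  player  mins
0    Cal    38
1   Omar    51
add column mins_plus_3 = t['mins'] + 3:
  player  mins  mins_plus_3
0    Cal    38           41
1   Omar    51           54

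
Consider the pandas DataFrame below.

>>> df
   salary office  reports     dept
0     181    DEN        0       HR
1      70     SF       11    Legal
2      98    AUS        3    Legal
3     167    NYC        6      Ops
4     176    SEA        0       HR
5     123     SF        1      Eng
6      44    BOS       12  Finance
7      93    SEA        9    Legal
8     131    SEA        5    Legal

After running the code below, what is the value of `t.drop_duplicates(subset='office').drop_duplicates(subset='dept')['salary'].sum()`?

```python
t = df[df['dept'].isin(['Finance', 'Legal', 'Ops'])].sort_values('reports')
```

filter rows where dept in ['Finance', 'Legal', 'Ops']:
   salary office  reports     dept
1      70     SF       11    Legal
2      98    AUS        3    Legal
3     167    NYC        6      Ops
6      44    BOS       12  Finance
7      93    SEA        9    Legal
8     131    SEA        5    Legal
sort by reports:
   salary office  reports     dept
2      98    AUS        3    Legal
8     131    SEA        5    Legal
3     167    NYC        6      Ops
7      93    SEA        9    Legal
1      70     SF       11    Legal
6      44    BOS       12  Finance
drop duplicate office (keep=first):
   salary office  reports     dept
2      98    AUS        3    Legal
8     131    SEA        5    Legal
3     167    NYC        6      Ops
1      70     SF       11    Legal
6      44    BOS       12  Finance
drop duplicate dept (keep=first):
   salary office  reports     dept
2      98    AUS        3    Legal
3     167    NYC        6      Ops
6      44    BOS       12  Finance
The sum of column 'salary' is 309.

309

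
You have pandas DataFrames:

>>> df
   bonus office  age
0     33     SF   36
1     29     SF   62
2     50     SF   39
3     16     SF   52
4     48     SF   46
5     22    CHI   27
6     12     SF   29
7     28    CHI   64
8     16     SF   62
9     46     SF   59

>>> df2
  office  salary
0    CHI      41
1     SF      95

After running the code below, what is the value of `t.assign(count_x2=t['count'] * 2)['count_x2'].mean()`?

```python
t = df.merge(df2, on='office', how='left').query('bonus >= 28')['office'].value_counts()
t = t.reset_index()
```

merge on 'office' (how='left') → 10 rows:
   bonus office  age  salary
0     33     SF   36      95
1     29     SF   62      95
2     50     SF   39      95
3     16     SF   52      95
4     48     SF   46      95
5     22    CHI   27      41
6     12     SF   29      95
7     28    CHI   64      41
8     16     SF   62      95
9     46     SF   59      95
filter rows where bonus >= 28:
   bonus office  age  salary
0     33     SF   36      95
1     29     SF   62      95
2     50     SF   39      95
4     48     SF   46      95
7     28    CHI   64      41
9     46     SF   59      95
value_counts of office:
office
SF     5
CHI    1
Name: count, dtype: int64
reset_index():
  office  count
0     SF      5
1    CHI      1
add column count_x2 = t['count'] * 2:
  office  count  count_x2
0     SF      5        10
1    CHI      1         2
Finally, mean of column 'count_x2' = 6.0.

6.0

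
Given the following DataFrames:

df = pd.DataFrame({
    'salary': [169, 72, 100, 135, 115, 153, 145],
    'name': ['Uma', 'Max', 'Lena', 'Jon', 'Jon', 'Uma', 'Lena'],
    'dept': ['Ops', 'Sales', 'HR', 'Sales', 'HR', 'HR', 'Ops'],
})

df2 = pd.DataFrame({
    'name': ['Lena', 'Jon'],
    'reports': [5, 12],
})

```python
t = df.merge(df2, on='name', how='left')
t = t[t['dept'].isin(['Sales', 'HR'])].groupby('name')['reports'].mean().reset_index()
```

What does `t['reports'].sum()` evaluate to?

17.0

merge on 'name' (how='left') → 7 rows:
   salary  name   dept  reports
0     169   Uma    Ops      NaN
1      72   Max  Sales      NaN
2     100  Lena     HR      5.0
3     135   Jon  Sales     12.0
4     115   Jon     HR     12.0
5     153   Uma     HR      NaN
6     145  Lena    Ops      5.0
filter rows where dept in ['Sales', 'HR']:
   salary  name   dept  reports
1      72   Max  Sales      NaN
2     100  Lena     HR      5.0
3     135   Jon  Sales     12.0
4     115   Jon     HR     12.0
5     153   Uma     HR      NaN
group by name, mean of reports:
name
Jon     12.0
Lena     5.0
Max      NaN
Uma      NaN
Name: reports, dtype: float64
reset_index():
   name  reports
0   Jon     12.0
1  Lena      5.0
2   Max      NaN
3   Uma      NaN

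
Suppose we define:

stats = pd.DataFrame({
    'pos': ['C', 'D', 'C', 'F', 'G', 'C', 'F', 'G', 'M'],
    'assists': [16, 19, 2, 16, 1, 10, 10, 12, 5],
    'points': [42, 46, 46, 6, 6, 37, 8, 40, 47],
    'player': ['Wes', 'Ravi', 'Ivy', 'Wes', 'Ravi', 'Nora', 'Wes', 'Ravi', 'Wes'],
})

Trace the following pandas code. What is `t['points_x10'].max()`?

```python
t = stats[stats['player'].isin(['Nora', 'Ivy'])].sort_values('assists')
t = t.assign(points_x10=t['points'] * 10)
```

460

filter rows where player in ['Nora', 'Ivy']:
  pos  assists  points player
2   C        2      46    Ivy
5   C       10      37   Nora
sort by assists:
  pos  assists  points player
2   C        2      46    Ivy
5   C       10      37   Nora
add column points_x10 = t['points'] * 10:
  pos  assists  points player  points_x10
2   C        2      46    Ivy         460
5   C       10      37   Nora         370
max of column 'points_x10' → 460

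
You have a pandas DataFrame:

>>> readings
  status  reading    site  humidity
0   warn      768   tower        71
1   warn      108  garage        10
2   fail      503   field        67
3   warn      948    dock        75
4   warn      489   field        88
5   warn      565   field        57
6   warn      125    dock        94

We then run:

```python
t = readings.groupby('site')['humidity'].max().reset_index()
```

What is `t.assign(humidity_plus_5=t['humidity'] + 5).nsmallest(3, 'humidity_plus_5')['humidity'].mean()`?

56.3333333333

group by site, max of humidity:
site
dock      94
field     88
garage    10
tower     71
Name: humidity, dtype: int64
reset_index():
     site  humidity
0    dock        94
1   field        88
2  garage        10
3   tower        71
add column humidity_plus_5 = t['humidity'] + 5:
     site  humidity  humidity_plus_5
0    dock        94               99
1   field        88               93
2  garage        10               15
3   tower        71               76
take 3 rows with smallest humidity_plus_5:
     site  humidity  humidity_plus_5
2  garage        10               15
3   tower        71               76
1   field        88               93
Then the mean of column 'humidity': 56.3333333333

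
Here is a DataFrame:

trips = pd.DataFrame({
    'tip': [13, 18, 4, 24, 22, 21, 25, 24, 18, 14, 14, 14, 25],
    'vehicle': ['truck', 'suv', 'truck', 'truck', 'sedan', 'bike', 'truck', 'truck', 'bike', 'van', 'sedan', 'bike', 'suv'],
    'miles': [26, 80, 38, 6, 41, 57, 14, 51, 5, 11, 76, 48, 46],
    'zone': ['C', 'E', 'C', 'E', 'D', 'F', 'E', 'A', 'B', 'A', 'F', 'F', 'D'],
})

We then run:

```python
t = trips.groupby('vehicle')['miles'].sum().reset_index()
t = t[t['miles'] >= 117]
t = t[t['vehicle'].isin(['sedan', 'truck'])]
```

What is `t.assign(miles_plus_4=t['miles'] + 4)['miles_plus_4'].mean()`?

130.0

group by vehicle, sum of miles:
vehicle
bike     110
sedan    117
suv      126
truck    135
van       11
Name: miles, dtype: int64
reset_index():
  vehicle  miles
0    bike    110
1   sedan    117
2     suv    126
3   truck    135
4     van     11
filter rows where miles >= 117:
  vehicle  miles
1   sedan    117
2     suv    126
3   truck    135
filter rows where vehicle in ['sedan', 'truck']:
  vehicle  miles
1   sedan    117
3   truck    135
add column miles_plus_4 = t['miles'] + 4:
  vehicle  miles  miles_plus_4
1   sedan    117           121
3   truck    135           139
Then the mean of column 'miles_plus_4': 130.0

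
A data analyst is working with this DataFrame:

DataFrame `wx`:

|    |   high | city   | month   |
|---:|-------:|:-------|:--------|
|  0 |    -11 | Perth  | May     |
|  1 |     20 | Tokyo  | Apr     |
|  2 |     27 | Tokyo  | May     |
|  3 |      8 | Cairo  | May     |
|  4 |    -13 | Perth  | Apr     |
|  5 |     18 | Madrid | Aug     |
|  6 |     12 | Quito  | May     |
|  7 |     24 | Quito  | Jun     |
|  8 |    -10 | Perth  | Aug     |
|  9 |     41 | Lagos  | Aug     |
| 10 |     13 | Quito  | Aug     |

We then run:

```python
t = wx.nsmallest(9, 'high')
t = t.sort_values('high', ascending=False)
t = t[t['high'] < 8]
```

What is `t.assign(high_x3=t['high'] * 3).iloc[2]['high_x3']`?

-39

take 9 rows with smallest high:
    high    city month
4    -13   Perth   Apr
0    -11   Perth   May
8    -10   Perth   Aug
3      8   Cairo   May
6     12   Quito   May
10    13   Quito   Aug
5     18  Madrid   Aug
1     20   Tokyo   Apr
7     24   Quito   Jun
sort by high descending:
    high    city month
7     24   Quito   Jun
1     20   Tokyo   Apr
5     18  Madrid   Aug
10    13   Quito   Aug
6     12   Quito   May
3      8   Cairo   May
8    -10   Perth   Aug
0    -11   Perth   May
4    -13   Perth   Apr
filter rows where high < 8:
   high   city month
8   -10  Perth   Aug
0   -11  Perth   May
4   -13  Perth   Apr
add column high_x3 = t['high'] * 3:
   high   city month  high_x3
8   -10  Perth   Aug      -30
0   -11  Perth   May      -33
4   -13  Perth   Apr      -39
Hence -39.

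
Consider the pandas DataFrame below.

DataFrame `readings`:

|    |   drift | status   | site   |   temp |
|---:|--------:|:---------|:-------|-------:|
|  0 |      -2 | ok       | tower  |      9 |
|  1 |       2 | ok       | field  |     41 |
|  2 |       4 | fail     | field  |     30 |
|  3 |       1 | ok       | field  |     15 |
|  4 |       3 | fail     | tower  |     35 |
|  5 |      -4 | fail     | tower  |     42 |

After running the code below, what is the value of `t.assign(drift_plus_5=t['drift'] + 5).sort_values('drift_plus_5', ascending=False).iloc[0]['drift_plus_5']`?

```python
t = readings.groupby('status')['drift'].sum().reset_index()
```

8

group by status, sum of drift:
status
fail    3
ok      1
Name: drift, dtype: int64
reset_index():
  status  drift
0   fail      3
1     ok      1
add column drift_plus_5 = t['drift'] + 5:
  status  drift  drift_plus_5
0   fail      3             8
1     ok      1             6
sort by drift_plus_5 descending:
  status  drift  drift_plus_5
0   fail      3             8
1     ok      1             6
Taking the value at position 0, column 'drift_plus_5' gives 8.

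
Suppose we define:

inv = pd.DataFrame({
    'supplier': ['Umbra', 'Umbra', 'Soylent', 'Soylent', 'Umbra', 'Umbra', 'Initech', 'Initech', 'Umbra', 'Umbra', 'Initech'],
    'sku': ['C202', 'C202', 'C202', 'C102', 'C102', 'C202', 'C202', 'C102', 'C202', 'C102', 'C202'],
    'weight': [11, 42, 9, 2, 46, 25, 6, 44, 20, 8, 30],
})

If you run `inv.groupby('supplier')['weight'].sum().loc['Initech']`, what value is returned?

group by supplier, sum of weight:
supplier
Initech     80
Soylent     11
Umbra      152
Name: weight, dtype: int64
Finally, value at index 'Initech' = 80.

80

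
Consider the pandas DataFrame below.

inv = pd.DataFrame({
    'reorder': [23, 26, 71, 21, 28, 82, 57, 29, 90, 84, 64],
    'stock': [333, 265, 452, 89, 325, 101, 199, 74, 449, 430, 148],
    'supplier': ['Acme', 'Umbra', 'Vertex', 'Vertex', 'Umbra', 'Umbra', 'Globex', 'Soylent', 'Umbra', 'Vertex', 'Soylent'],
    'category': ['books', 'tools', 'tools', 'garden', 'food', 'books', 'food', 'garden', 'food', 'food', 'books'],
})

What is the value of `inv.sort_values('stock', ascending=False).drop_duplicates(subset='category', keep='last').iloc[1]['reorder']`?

sort by stock descending:
    reorder  stock supplier category
2        71    452   Vertex    tools
8        90    449    Umbra     food
9        84    430   Vertex     food
0        23    333     Acme    books
4        28    325    Umbra     food
1        26    265    Umbra    tools
6        57    199   Globex     food
10       64    148  Soylent    books
5        82    101    Umbra    books
3        21     89   Vertex   garden
7        29     74  Soylent   garden
drop duplicate category (keep=last):
   reorder  stock supplier category
1       26    265    Umbra    tools
6       57    199   Globex     food
5       82    101    Umbra    books
7       29     74  Soylent   garden

57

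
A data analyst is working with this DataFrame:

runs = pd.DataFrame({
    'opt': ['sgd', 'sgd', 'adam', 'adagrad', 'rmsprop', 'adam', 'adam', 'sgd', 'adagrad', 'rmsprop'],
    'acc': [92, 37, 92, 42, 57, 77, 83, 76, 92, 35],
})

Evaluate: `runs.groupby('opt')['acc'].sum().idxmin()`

group by opt, sum of acc:
opt
adagrad    134
adam       252
rmsprop     92
sgd        205
Name: acc, dtype: int64
The label with the smallest value is rmsprop.

rmsprop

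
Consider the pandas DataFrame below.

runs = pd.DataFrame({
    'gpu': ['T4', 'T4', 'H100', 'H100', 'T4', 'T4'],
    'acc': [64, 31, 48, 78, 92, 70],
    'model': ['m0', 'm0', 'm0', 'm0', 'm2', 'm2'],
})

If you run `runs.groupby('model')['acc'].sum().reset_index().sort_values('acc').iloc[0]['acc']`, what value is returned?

group by model, sum of acc:
model
m0    221
m2    162
Name: acc, dtype: int64
reset_index():
  model  acc
0    m0  221
1    m2  162
sort by acc:
  model  acc
1    m2  162
0    m0  221
So iloc[0]['acc'] = 162.

162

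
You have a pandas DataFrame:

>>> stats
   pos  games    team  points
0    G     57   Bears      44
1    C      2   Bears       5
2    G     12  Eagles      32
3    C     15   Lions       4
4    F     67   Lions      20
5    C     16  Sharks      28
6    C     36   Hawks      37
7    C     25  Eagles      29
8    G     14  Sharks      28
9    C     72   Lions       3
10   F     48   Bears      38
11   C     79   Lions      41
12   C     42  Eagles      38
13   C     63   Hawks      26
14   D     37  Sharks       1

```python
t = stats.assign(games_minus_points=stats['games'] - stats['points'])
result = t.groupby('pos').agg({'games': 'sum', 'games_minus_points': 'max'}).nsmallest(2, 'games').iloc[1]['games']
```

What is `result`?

add column games_minus_points = stats['games'] - stats['points']:
   pos  games    team  points  games_minus_points
0    G     57   Bears      44                  13
1    C      2   Bears       5                  -3
2    G     12  Eagles      32                 -20
3    C     15   Lions       4                  11
4    F     67   Lions      20                  47
5    C     16  Sharks      28                 -12
6    C     36   Hawks      37                  -1
7    C     25  Eagles      29                  -4
8    G     14  Sharks      28                 -14
9    C     72   Lions       3                  69
10   F     48   Bears      38                  10
11   C     79   Lions      41                  38
12   C     42  Eagles      38                   4
13   C     63   Hawks      26                  37
14   D     37  Sharks       1                  36
group by pos: sum(games), max(games_minus_points):
     games  games_minus_points
pos                           
C      350                  69
D       37                  36
F      115                  47
G       83                  13
take 2 rows with smallest games:
     games  games_minus_points
pos                           
D       37                  36
G       83                  13
The value at position 1, column 'games' is 83.

83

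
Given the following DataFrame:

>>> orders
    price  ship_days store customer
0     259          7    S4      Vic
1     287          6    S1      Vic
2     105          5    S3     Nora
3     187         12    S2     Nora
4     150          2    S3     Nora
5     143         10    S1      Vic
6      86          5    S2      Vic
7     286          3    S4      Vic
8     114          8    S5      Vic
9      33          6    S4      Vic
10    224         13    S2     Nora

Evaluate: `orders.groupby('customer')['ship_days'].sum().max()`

group by customer, sum of ship_days:
customer
Nora    32
Vic     45
Name: ship_days, dtype: int64
So max() = 45.

45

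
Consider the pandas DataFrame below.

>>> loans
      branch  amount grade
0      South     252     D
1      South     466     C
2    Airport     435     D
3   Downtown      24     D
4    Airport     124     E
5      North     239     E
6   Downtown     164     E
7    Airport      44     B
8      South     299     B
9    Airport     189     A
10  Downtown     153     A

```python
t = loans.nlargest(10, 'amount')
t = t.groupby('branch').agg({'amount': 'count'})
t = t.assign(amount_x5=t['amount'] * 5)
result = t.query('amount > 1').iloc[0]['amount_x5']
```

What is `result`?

take 10 rows with largest amount:
      branch  amount grade
1      South     466     C
2    Airport     435     D
8      South     299     B
0      South     252     D
5      North     239     E
9    Airport     189     A
6   Downtown     164     E
10  Downtown     153     A
4    Airport     124     E
7    Airport      44     B
group by branch, count of amount:
          amount
branch          
Airport        4
Downtown       2
North          1
South          3
add column amount_x5 = t['amount'] * 5:
          amount  amount_x5
branch                     
Airport        4         20
Downtown       2         10
North          1          5
South          3         15
filter rows where amount > 1:
          amount  amount_x5
branch                     
Airport        4         20
Downtown       2         10
South          3         15
value at position 0, column 'amount_x5' → 20

20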